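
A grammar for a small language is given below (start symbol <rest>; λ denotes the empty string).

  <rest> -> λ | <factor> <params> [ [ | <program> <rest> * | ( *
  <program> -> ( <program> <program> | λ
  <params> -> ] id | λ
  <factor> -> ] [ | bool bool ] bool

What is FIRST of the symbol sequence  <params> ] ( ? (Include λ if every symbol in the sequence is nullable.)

{ ] }

Add FIRST(<params>)\{λ} = { ] }; <params> is nullable, continue.
] is a terminal; add {]} and stop.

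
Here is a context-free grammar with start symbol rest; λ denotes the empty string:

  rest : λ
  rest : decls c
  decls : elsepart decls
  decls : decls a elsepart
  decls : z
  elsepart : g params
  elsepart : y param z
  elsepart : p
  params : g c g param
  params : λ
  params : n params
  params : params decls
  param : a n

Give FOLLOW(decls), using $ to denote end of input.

In rest : decls c: add FIRST(c) = { c }.
In decls : elsepart decls: decls is at the end, add FOLLOW(decls) = { a, c, g, p, y, z }.
In decls : decls a elsepart: add FIRST(a elsepart) = { a }.
In params : params decls: decls is at the end, add FOLLOW(params) = { a, c, g, p, y, z }.
Union: FOLLOW(decls) = { a, c, g, p, y, z }.

{ a, c, g, p, y, z }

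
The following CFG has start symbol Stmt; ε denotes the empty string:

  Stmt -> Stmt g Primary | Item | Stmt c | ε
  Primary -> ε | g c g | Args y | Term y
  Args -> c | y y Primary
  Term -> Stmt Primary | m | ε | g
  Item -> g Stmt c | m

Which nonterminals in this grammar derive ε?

Directly nullable (have an ε-production): Stmt, Primary, Term.
No other nonterminal has a production whose RHS symbols are all nullable.

{ Primary, Stmt, Term }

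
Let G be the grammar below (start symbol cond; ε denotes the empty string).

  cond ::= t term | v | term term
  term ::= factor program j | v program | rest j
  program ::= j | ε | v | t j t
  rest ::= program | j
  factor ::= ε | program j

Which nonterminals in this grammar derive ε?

{ factor, program, rest }

Directly nullable (have an ε-production): program, factor.
rest ::= program with every symbol nullable, so rest is nullable.
No other nonterminal has a production whose RHS symbols are all nullable.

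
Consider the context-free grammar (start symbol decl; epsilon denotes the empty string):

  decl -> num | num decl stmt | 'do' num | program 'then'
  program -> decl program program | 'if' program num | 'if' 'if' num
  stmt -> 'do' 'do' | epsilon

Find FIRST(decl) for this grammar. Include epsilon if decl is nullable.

decl -> num contributes {num}.
decl -> num decl stmt contributes {num}.
decl -> 'do' num contributes {'do'}.
From decl -> program 'then': add FIRST(program) = { 'do', 'if', num }.
Union: FIRST(decl) = { 'do', 'if', num }.

{ 'do', 'if', num }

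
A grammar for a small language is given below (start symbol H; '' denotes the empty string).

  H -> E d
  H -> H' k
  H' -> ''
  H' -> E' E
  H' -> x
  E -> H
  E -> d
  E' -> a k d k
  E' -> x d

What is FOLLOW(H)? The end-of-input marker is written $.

{ $, d, k }

H is the start symbol, so $ ∈ FOLLOW(H).
In E -> H: H is at the end, add FOLLOW(E) = { d, k }.
Union: FOLLOW(H) = { $, d, k }.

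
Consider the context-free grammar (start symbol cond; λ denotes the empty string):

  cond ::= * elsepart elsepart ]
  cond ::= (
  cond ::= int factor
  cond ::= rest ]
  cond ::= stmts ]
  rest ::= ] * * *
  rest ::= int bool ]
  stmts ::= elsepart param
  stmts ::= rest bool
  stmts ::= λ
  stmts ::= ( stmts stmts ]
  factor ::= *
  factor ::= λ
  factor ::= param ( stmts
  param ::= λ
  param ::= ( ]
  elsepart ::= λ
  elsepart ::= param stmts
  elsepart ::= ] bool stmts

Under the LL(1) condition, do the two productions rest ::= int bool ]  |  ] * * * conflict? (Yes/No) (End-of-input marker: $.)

FIRST(int bool ]) = { int } and FIRST(] * * *) = { ] }.
The FIRST sets are disjoint and neither alternative is nullable — no conflict.

No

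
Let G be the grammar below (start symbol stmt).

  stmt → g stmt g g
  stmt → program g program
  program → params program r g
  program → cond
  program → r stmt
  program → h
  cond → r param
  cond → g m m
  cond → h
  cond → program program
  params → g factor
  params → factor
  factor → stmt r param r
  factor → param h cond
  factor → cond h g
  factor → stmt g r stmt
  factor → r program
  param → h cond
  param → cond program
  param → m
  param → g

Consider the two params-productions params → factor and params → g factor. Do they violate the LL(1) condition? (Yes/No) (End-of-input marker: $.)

Yes

FIRST(factor) = { g, h, m, r } and FIRST(g factor) = { g }.
Both contain g, so the two alternatives are not disjoint — LL(1) conflict.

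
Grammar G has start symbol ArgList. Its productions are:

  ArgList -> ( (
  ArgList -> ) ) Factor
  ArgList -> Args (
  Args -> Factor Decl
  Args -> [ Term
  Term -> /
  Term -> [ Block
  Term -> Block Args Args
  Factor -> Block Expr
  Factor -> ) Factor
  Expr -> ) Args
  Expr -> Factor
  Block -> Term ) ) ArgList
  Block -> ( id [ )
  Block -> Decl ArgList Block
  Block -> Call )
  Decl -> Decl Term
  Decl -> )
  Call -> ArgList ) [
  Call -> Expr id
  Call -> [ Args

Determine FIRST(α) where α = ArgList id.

{ (, ), /, [ }

Add FIRST(ArgList) = { (, ), /, [ }; ArgList is not nullable, stop.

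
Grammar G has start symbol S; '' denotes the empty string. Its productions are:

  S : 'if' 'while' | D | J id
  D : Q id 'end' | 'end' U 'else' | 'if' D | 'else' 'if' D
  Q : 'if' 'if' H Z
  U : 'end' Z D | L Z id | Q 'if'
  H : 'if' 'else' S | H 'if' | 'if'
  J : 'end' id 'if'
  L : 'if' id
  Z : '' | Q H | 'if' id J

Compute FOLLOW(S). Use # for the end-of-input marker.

{ #, 'else', 'end', 'if', id }

S is the start symbol, so # ∈ FOLLOW(S).
In H : 'if' 'else' S: S is at the end, add FOLLOW(H) = { 'else', 'end', 'if', id }.
Union: FOLLOW(S) = { #, 'else', 'end', 'if', id }.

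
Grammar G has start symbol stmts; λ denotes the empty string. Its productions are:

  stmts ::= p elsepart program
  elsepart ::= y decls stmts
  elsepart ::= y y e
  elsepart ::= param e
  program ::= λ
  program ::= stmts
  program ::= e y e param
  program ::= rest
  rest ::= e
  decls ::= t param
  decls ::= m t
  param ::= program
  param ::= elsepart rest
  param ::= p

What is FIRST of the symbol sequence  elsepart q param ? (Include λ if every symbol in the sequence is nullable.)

{ e, p, y }

Add FIRST(elsepart) = { e, p, y }; elsepart is not nullable, stop.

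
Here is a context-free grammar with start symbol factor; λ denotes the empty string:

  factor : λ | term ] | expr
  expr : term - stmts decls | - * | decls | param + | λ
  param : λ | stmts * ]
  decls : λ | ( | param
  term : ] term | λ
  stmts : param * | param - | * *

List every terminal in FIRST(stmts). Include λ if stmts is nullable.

{ *, - }

From stmts : param *: param nullable, take FIRST(param) ∪ {*} = { *, - }.
From stmts : param -: param nullable, take FIRST(param) ∪ {-} = { *, - }.
stmts : * * contributes {*}.
Union: FIRST(stmts) = { *, - }.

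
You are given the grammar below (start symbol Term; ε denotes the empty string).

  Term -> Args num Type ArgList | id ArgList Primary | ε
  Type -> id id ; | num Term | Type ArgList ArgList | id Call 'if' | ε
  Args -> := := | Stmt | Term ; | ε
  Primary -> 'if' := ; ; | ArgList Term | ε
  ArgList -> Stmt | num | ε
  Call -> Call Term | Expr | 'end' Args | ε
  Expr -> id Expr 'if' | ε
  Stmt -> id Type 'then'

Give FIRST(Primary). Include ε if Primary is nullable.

Primary -> 'if' := ; ; contributes {'if'}.
From Primary -> ArgList Term: ArgList, Term nullable, take FIRST(ArgList) ∪ FIRST(Term) = { :=, ;, id, num }; also ε since the whole RHS is nullable.
Primary -> ε contributes ε.
Union: FIRST(Primary) = { 'if', :=, ;, id, num, ε }.

{ 'if', :=, ;, id, num, ε }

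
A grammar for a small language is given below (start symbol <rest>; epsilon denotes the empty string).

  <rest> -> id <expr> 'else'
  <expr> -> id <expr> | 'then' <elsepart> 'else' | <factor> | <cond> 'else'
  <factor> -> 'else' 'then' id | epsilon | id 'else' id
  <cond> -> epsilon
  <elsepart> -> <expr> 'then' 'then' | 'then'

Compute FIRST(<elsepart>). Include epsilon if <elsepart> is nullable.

{ 'else', 'then', id }

From <elsepart> -> <expr> 'then' 'then': <expr> nullable, take FIRST(<expr>) ∪ {'then'} = { 'else', 'then', id }.
<elsepart> -> 'then' contributes {'then'}.
Union: FIRST(<elsepart>) = { 'else', 'then', id }.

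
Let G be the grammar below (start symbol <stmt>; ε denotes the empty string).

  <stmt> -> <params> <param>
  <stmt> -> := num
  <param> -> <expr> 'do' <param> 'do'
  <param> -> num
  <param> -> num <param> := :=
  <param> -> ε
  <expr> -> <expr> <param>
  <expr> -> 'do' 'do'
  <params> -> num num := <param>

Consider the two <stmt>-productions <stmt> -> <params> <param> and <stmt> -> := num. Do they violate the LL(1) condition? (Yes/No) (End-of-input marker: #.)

No

FIRST(<params> <param>) = { num } and FIRST(:= num) = { := }.
The FIRST sets are disjoint and neither alternative is nullable — no conflict.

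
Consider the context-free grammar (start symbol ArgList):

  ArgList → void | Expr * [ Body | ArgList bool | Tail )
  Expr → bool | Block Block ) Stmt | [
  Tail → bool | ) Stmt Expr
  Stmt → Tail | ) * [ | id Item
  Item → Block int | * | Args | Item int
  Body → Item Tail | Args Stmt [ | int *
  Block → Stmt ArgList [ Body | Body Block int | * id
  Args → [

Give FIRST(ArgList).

{ ), *, [, bool, id, int, void }

ArgList → void contributes {void}.
From ArgList → Expr * [ Body: add FIRST(Expr) = { ), *, [, bool, id, int }.
From ArgList → ArgList bool: add FIRST(ArgList) = { ), *, [, bool, id, int, void }.
From ArgList → Tail ): add FIRST(Tail) = { ), bool }.
Union: FIRST(ArgList) = { ), *, [, bool, id, int, void }.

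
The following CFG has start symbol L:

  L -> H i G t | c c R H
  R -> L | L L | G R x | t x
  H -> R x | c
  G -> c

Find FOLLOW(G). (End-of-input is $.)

{ c, t }

In L -> H i G t: add FIRST(t) = { t }.
In R -> G R x: add FIRST(R x) = { c, t }.
Union: FOLLOW(G) = { c, t }.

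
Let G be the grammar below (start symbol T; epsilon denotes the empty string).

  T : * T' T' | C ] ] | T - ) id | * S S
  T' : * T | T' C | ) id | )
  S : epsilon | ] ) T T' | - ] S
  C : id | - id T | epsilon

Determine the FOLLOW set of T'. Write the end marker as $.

In T : * T' T': add FIRST(T') = { ), * }.
In T : * T' T': T' is at the end, add FOLLOW(T) = { $, ), *, -, ], id }.
In T' : T' C: add FIRST(C)\{epsilon} = { -, id }.
  Since C is nullable, also add FOLLOW(T') = { $, ), *, -, ], id }.
In S : ] ) T T': T' is at the end, add FOLLOW(S) = { $, ), *, -, ], id }.
Union: FOLLOW(T') = { $, ), *, -, ], id }.

{ $, ), *, -, ], id }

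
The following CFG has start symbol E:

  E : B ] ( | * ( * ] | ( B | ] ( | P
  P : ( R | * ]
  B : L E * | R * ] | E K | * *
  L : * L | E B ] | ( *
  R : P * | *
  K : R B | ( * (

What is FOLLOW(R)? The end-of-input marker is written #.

In P : ( R: R is at the end, add FOLLOW(P) = { #, (, *, ] }.
In B : R * ]: add FIRST(* ]) = { * }.
In K : R B: add FIRST(B) = { (, *, ] }.
Union: FOLLOW(R) = { #, (, *, ] }.

{ #, (, *, ] }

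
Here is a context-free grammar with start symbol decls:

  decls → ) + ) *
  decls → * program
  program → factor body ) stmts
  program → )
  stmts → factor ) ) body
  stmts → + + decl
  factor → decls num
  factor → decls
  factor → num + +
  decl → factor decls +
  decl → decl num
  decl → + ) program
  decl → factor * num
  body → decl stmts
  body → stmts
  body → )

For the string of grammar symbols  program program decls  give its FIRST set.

{ ), *, num }

Add FIRST(program) = { ), *, num }; program is not nullable, stop.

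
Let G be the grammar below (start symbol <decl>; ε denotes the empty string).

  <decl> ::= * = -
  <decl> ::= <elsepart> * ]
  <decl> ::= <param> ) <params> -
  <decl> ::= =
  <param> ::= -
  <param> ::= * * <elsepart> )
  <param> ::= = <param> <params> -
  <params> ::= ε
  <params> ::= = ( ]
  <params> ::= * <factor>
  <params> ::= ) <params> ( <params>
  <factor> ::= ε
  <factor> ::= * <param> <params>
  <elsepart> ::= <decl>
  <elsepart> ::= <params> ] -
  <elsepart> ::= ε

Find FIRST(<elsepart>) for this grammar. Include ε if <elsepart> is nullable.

From <elsepart> ::= <decl>: add FIRST(<decl>) = { ), *, -, =, ] }.
From <elsepart> ::= <params> ] -: <params> nullable, take FIRST(<params>) ∪ {]} = { ), *, =, ] }.
<elsepart> ::= ε contributes ε.
Union: FIRST(<elsepart>) = { ), *, -, =, ], ε }.

{ ), *, -, =, ], ε }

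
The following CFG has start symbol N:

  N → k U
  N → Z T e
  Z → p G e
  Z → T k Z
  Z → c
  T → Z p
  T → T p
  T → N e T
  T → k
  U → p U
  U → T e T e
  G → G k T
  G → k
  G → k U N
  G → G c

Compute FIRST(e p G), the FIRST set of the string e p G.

e is a terminal; add {e} and stop.

{ e }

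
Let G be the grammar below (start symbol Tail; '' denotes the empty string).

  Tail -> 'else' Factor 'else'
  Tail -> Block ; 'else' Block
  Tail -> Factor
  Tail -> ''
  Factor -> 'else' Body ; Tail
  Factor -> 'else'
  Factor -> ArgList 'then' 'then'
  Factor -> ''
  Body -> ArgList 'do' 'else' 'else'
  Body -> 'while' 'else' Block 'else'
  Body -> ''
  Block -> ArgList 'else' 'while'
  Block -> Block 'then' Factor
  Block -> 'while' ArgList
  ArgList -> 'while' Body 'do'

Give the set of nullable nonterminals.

Directly nullable (have an ''-production): Tail, Factor, Body.
No other nonterminal has a production whose RHS symbols are all nullable.

{ Body, Factor, Tail }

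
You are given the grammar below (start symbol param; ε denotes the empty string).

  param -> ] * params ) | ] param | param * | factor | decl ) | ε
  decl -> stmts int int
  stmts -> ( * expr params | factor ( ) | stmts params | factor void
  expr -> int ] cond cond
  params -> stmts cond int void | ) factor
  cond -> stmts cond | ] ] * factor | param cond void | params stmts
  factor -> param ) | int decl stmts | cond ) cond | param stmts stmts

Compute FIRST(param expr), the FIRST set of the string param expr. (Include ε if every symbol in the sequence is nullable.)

{ (, ), *, ], int }

Add FIRST(param)\{ε} = { (, ), *, ], int }; param is nullable, continue.
Add FIRST(expr) = { int }; expr is not nullable, stop.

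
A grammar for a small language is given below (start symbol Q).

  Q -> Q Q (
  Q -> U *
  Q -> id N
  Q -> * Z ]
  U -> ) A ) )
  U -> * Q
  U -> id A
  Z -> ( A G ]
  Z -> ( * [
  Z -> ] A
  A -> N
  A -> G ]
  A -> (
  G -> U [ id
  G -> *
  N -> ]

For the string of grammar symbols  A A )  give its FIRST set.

{ (, ), *, ], id }

Add FIRST(A) = { (, ), *, ], id }; A is not nullable, stop.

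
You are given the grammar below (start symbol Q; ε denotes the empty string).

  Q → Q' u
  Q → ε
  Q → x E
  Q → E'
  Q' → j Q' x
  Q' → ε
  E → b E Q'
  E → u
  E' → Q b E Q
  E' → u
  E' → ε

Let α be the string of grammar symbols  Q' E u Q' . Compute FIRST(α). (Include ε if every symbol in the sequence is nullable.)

{ b, j, u }

Add FIRST(Q')\{ε} = { j }; Q' is nullable, continue.
Add FIRST(E) = { b, u }; E is not nullable, stop.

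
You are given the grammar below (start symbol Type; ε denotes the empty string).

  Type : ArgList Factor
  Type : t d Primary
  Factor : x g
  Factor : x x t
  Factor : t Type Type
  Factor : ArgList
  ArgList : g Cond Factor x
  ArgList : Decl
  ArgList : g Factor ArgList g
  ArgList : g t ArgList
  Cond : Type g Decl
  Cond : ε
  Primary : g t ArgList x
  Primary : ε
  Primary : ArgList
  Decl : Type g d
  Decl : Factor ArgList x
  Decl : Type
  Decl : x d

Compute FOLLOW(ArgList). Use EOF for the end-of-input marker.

In Type : ArgList Factor: add FIRST(Factor) = { g, t, x }.
In Factor : ArgList: ArgList is at the end, add FOLLOW(Factor) = { EOF, g, t, x }.
In ArgList : g Factor ArgList g: add FIRST(g) = { g }.
In ArgList : g t ArgList: ArgList is at the end, add FOLLOW(ArgList) = { EOF, g, t, x }.
In Primary : g t ArgList x: add FIRST(x) = { x }.
In Primary : ArgList: ArgList is at the end, add FOLLOW(Primary) = { EOF, g, t, x }.
In Decl : Factor ArgList x: add FIRST(x) = { x }.
Union: FOLLOW(ArgList) = { EOF, g, t, x }.

{ EOF, g, t, x }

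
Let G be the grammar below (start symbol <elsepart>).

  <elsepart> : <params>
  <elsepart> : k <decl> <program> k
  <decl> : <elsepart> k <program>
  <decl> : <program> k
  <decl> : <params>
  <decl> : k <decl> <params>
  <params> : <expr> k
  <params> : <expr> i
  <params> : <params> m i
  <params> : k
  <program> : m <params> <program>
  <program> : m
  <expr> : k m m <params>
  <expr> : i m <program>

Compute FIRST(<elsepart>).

{ i, k }

From <elsepart> : <params>: add FIRST(<params>) = { i, k }.
<elsepart> : k <decl> <program> k contributes {k}.
Union: FIRST(<elsepart>) = { i, k }.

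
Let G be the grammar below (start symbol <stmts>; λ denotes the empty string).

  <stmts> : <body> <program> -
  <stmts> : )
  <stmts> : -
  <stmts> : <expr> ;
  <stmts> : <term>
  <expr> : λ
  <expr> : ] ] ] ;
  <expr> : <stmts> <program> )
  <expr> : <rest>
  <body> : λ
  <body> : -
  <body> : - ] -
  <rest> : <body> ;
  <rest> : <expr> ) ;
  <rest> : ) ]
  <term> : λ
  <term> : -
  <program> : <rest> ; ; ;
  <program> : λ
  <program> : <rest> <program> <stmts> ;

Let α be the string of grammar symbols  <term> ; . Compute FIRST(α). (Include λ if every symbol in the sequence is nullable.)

Add FIRST(<term>)\{λ} = { - }; <term> is nullable, continue.
; is a terminal; add {;} and stop.

{ -, ; }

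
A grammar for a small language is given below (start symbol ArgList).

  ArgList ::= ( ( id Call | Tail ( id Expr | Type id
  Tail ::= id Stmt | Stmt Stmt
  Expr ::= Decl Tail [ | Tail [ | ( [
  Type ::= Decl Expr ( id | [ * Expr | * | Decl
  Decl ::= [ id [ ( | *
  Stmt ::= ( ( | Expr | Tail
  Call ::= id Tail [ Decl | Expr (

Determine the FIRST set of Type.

{ *, [ }

From Type ::= Decl Expr ( id: add FIRST(Decl) = { *, [ }.
Type ::= [ * Expr contributes {[}.
Type ::= * contributes {*}.
From Type ::= Decl: add FIRST(Decl) = { *, [ }.
Union: FIRST(Type) = { *, [ }.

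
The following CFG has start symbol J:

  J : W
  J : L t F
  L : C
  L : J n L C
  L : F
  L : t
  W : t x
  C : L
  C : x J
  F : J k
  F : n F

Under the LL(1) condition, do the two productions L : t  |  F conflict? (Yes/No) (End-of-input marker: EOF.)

FIRST(t) = { t } and FIRST(F) = { n, t, x }.
Both contain t, so the two alternatives are not disjoint — LL(1) conflict.

Yes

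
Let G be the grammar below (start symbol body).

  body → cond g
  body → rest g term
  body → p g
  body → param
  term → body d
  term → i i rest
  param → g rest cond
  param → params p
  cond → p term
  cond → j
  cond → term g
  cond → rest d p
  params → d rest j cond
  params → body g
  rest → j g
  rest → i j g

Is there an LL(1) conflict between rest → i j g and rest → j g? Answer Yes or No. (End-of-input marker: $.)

FIRST(i j g) = { i } and FIRST(j g) = { j }.
The FIRST sets are disjoint and neither alternative is nullable — no conflict.

No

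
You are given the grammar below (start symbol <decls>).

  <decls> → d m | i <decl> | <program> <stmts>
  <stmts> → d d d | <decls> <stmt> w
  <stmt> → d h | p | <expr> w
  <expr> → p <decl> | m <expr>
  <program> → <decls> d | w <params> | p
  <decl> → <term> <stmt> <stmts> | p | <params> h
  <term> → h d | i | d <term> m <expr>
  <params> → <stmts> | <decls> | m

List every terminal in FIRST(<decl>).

{ d, h, i, m, p, w }

From <decl> → <term> <stmt> <stmts>: add FIRST(<term>) = { d, h, i }.
<decl> → p contributes {p}.
From <decl> → <params> h: add FIRST(<params>) = { d, i, m, p, w }.
Union: FIRST(<decl>) = { d, h, i, m, p, w }.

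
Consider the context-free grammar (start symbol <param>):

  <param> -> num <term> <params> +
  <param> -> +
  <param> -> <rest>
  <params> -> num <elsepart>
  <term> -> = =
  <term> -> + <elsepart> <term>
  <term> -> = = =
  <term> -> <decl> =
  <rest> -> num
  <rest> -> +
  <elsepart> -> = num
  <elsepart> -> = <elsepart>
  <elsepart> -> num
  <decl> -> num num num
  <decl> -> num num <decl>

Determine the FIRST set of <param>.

{ +, num }

<param> -> num <term> <params> + contributes {num}.
<param> -> + contributes {+}.
From <param> -> <rest>: add FIRST(<rest>) = { +, num }.
Union: FIRST(<param>) = { +, num }.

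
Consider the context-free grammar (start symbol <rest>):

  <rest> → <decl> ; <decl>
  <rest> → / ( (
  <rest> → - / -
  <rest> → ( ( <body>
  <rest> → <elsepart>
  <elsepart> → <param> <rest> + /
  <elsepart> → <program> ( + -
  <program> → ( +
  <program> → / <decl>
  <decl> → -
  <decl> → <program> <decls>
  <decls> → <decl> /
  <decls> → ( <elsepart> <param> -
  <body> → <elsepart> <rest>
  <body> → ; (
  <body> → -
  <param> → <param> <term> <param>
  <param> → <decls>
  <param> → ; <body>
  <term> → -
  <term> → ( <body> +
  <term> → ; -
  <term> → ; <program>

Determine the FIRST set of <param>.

{ (, -, /, ; }

From <param> → <param> <term> <param>: add FIRST(<param>) = { (, -, /, ; }.
From <param> → <decls>: add FIRST(<decls>) = { (, -, / }.
<param> → ; <body> contributes {;}.
Union: FIRST(<param>) = { (, -, /, ; }.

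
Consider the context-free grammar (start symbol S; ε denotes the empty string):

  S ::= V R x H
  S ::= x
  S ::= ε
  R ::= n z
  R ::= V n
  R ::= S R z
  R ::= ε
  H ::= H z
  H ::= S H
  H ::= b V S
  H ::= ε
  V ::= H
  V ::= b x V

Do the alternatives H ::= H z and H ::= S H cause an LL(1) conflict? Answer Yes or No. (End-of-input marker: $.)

Yes

FIRST(H z) = { b, n, x, z } and FIRST(S H) = { b, n, x, z, ε }.
Both contain b, so the two alternatives are not disjoint — LL(1) conflict.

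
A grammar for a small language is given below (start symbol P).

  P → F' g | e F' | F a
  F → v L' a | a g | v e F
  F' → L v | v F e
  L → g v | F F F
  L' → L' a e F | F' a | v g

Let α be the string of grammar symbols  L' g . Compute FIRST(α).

{ a, g, v }

Add FIRST(L') = { a, g, v }; L' is not nullable, stop.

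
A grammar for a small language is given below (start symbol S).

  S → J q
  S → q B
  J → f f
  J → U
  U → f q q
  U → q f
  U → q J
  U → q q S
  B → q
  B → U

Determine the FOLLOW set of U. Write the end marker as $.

In J → U: U is at the end, add FOLLOW(J) = { $, q }.
In B → U: U is at the end, add FOLLOW(B) = { $, q }.
Union: FOLLOW(U) = { $, q }.

{ $, q }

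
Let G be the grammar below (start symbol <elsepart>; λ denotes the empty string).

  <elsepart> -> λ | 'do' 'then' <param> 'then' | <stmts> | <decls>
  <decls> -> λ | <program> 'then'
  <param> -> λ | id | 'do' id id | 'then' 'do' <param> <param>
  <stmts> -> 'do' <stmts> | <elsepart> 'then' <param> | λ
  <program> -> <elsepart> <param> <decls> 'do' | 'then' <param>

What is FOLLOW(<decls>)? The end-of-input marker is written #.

{ #, 'do', 'then', id }

In <elsepart> -> <decls>: <decls> is at the end, add FOLLOW(<elsepart>) = { #, 'do', 'then', id }.
In <program> -> <elsepart> <param> <decls> 'do': add FIRST('do') = { 'do' }.
Union: FOLLOW(<decls>) = { #, 'do', 'then', id }.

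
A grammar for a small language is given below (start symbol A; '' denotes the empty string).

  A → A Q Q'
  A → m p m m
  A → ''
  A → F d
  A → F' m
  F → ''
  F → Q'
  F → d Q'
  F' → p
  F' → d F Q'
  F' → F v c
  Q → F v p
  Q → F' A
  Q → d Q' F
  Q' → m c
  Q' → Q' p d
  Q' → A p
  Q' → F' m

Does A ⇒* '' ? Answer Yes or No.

A has an ''-production, so A ⇒ ''.

Yes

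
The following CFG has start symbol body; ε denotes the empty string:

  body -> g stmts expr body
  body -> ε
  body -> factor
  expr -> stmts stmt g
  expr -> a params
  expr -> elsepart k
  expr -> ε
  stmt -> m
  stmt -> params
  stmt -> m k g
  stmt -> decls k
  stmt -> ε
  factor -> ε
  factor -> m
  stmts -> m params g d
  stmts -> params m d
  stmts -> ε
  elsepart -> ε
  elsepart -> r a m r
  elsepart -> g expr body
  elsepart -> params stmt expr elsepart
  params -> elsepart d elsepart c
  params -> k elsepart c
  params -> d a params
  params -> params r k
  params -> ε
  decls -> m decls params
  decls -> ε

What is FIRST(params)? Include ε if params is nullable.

From params -> elsepart d elsepart c: elsepart nullable, take FIRST(elsepart) ∪ {d} = { a, d, g, k, m, r }.
params -> k elsepart c contributes {k}.
params -> d a params contributes {d}.
From params -> params r k: params nullable, take FIRST(params) ∪ {r} = { a, d, g, k, m, r }.
params -> ε contributes ε.
Union: FIRST(params) = { a, d, g, k, m, r, ε }.

{ a, d, g, k, m, r, ε }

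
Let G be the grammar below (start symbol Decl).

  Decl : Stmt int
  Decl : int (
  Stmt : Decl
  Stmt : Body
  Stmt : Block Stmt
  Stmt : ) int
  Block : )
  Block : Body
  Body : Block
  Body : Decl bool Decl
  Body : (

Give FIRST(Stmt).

From Stmt : Decl: add FIRST(Decl) = { (, ), int }.
From Stmt : Body: add FIRST(Body) = { (, ), int }.
From Stmt : Block Stmt: add FIRST(Block) = { (, ), int }.
Stmt : ) int contributes {)}.
Union: FIRST(Stmt) = { (, ), int }.

{ (, ), int }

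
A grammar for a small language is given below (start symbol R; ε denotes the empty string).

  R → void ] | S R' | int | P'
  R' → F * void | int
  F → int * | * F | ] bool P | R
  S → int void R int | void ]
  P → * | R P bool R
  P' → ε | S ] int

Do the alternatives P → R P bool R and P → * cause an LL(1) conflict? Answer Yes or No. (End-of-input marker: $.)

FIRST(R P bool R) = { *, int, void } and FIRST(*) = { * }.
Both contain *, so the two alternatives are not disjoint — LL(1) conflict.

Yes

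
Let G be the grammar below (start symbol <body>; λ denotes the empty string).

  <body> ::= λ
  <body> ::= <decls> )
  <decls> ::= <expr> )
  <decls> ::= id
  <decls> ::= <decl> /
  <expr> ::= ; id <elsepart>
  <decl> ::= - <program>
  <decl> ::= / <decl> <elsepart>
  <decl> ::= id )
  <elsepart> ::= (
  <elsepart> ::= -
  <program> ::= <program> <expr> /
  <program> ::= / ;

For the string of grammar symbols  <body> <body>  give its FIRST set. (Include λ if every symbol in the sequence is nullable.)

{ -, /, ;, id, λ }

Add FIRST(<body>)\{λ} = { -, /, ;, id }; <body> is nullable, continue.
Add FIRST(<body>)\{λ} = { -, /, ;, id }; <body> is nullable, continue.
Every symbol is nullable, so include λ.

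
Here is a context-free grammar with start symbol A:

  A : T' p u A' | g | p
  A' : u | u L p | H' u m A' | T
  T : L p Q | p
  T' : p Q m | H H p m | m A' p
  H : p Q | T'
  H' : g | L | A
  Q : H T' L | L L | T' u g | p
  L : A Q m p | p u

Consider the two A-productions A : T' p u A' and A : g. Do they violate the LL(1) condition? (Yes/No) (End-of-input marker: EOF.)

FIRST(T' p u A') = { m, p } and FIRST(g) = { g }.
The FIRST sets are disjoint and neither alternative is nullable — no conflict.

No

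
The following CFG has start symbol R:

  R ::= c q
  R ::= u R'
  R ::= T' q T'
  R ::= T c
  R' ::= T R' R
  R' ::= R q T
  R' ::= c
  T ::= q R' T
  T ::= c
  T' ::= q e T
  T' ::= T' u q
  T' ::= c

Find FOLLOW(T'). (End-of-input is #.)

In R ::= T' q T': add FIRST(q T') = { q }.
In R ::= T' q T': T' is at the end, add FOLLOW(R) = { #, c, q, u }.
In T' ::= T' u q: add FIRST(u q) = { u }.
Union: FOLLOW(T') = { #, c, q, u }.

{ #, c, q, u }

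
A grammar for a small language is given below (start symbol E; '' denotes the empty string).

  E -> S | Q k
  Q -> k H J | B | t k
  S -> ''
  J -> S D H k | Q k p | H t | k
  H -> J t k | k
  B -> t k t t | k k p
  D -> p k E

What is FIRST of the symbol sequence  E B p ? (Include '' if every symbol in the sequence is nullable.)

{ k, t }

Add FIRST(E)\{''} = { k, t }; E is nullable, continue.
Add FIRST(B) = { k, t }; B is not nullable, stop.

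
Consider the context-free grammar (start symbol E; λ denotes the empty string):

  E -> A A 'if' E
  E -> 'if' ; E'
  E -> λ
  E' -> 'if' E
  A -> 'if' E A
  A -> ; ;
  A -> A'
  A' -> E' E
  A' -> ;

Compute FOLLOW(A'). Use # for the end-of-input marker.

In A -> A': A' is at the end, add FOLLOW(A) = { 'if', ; }.
Union: FOLLOW(A') = { 'if', ; }.

{ 'if', ; }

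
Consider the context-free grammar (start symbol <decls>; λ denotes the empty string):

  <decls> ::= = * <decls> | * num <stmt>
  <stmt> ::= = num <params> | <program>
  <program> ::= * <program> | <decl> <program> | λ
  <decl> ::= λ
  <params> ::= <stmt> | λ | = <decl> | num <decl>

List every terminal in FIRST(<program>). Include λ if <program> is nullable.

<program> ::= * <program> contributes {*}.
From <program> ::= <decl> <program>: <decl>, <program> nullable, take FIRST(<decl>) ∪ FIRST(<program>) = { * }; also λ since the whole RHS is nullable.
<program> ::= λ contributes λ.
Union: FIRST(<program>) = { *, λ }.

{ *, λ }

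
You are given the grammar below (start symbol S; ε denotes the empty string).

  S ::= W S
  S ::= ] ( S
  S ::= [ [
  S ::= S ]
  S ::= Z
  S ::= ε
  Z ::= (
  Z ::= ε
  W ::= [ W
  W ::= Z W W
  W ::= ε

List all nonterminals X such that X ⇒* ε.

Directly nullable (have an ε-production): S, Z, W.

{ S, W, Z }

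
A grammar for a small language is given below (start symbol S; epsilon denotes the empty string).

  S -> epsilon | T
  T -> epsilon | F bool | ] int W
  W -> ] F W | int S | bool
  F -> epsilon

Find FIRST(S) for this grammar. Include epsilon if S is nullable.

{ ], bool, epsilon }

S -> epsilon contributes epsilon.
From S -> T: add FIRST(T) = { ], bool, epsilon } (including epsilon since T is nullable).
Union: FIRST(S) = { ], bool, epsilon }.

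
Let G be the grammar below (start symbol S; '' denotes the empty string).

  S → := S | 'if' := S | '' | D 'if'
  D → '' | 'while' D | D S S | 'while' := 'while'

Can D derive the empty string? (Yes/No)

D has an ''-production, so D ⇒ ''.

Yes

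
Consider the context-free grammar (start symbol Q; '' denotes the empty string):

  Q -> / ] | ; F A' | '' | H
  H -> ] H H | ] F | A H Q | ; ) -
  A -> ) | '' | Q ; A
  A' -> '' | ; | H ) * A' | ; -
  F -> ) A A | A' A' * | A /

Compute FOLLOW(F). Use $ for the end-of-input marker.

In Q -> ; F A': add FIRST(A')\{''} = { ), /, ;, ] }.
  Since A' is nullable, also add FOLLOW(Q) = { $, ), /, ;, ] }.
In H -> ] F: F is at the end, add FOLLOW(H) = { $, ), /, ;, ] }.
Union: FOLLOW(F) = { $, ), /, ;, ] }.

{ $, ), /, ;, ] }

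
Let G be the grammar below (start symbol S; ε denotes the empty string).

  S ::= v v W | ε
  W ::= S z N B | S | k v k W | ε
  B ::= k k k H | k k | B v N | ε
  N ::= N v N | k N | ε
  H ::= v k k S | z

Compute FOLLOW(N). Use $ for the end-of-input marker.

In W ::= S z N B: add FIRST(B)\{ε} = { k, v }.
  Since B is nullable, also add FOLLOW(W) = { $, v, z }.
In B ::= B v N: N is at the end, add FOLLOW(B) = { $, v, z }.
In N ::= N v N: add FIRST(v N) = { v }.
In N ::= N v N: N is at the end, add FOLLOW(N) = { $, k, v, z }.
In N ::= k N: N is at the end, add FOLLOW(N) = { $, k, v, z }.
Union: FOLLOW(N) = { $, k, v, z }.

{ $, k, v, z }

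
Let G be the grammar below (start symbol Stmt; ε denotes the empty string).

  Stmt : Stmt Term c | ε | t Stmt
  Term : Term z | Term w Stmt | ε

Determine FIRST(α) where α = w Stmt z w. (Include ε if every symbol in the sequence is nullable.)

w is a terminal; add {w} and stop.

{ w }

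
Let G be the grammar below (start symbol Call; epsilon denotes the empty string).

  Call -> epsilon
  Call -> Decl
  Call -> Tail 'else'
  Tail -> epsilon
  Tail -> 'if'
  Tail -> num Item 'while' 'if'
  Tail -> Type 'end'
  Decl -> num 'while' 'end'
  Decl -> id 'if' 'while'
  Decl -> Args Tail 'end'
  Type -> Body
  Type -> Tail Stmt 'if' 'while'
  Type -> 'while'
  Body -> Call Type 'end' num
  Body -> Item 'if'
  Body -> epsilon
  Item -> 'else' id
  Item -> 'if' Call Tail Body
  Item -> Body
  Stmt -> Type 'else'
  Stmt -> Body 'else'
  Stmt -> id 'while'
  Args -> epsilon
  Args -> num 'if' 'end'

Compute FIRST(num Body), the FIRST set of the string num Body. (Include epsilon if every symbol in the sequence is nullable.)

num is a terminal; add {num} and stop.

{ num }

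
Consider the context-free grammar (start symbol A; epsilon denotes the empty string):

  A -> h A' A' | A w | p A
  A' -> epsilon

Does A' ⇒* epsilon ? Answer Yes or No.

A' has an epsilon-production, so A' ⇒ epsilon.

Yes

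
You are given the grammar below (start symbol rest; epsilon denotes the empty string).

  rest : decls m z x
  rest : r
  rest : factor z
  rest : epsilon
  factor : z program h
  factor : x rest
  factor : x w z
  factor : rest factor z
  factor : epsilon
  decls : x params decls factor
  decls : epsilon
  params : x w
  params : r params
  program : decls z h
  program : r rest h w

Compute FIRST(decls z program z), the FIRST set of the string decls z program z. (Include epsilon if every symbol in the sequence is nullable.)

{ x, z }

Add FIRST(decls)\{epsilon} = { x }; decls is nullable, continue.
z is a terminal; add {z} and stop.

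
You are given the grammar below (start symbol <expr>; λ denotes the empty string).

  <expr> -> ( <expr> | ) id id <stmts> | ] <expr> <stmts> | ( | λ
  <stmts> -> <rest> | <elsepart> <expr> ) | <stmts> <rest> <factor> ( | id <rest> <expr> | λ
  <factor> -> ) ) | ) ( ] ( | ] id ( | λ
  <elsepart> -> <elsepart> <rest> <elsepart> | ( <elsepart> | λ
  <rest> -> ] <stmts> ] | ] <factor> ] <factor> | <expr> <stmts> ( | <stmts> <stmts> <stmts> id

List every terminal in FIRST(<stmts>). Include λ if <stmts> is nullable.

From <stmts> -> <rest>: add FIRST(<rest>) = { (, ), ], id }.
From <stmts> -> <elsepart> <expr> ): <elsepart>, <expr> nullable, take FIRST(<elsepart>) ∪ FIRST(<expr>) ∪ {)} = { (, ), ], id }.
From <stmts> -> <stmts> <rest> <factor> (: <stmts> nullable, take FIRST(<stmts>) ∪ FIRST(<rest>) = { (, ), ], id }.
<stmts> -> id <rest> <expr> contributes {id}.
<stmts> -> λ contributes λ.
Union: FIRST(<stmts>) = { (, ), ], id, λ }.

{ (, ), ], id, λ }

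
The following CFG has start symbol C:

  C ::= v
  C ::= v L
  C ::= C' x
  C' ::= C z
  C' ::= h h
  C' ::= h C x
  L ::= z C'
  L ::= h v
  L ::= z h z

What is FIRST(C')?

{ h, v }

From C' ::= C z: add FIRST(C) = { h, v }.
C' ::= h h contributes {h}.
C' ::= h C x contributes {h}.
Union: FIRST(C') = { h, v }.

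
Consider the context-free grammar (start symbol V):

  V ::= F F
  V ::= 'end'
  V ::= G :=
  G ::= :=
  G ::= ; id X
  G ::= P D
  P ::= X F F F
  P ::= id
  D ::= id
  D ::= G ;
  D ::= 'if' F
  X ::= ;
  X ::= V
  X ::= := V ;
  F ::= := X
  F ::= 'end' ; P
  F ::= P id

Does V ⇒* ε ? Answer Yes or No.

No nonterminal in this grammar is nullable.
No production of V has an RHS whose symbols are all nullable, so V is not nullable.

No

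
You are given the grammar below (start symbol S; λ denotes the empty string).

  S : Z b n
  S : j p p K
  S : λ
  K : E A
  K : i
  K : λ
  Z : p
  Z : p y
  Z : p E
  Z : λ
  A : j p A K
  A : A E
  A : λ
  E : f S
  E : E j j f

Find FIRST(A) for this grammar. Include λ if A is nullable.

A : j p A K contributes {j}.
From A : A E: A nullable, take FIRST(A) ∪ FIRST(E) = { f, j }.
A : λ contributes λ.
Union: FIRST(A) = { f, j, λ }.

{ f, j, λ }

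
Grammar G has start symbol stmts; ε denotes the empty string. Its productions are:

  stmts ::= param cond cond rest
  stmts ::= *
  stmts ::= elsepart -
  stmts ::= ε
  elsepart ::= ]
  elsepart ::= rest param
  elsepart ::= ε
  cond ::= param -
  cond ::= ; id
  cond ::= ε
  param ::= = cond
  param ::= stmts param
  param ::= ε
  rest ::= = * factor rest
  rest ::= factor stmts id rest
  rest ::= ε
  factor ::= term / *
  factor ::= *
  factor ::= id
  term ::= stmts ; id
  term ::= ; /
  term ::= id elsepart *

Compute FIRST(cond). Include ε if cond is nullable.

From cond ::= param -: param nullable, take FIRST(param) ∪ {-} = { *, -, ;, =, ], id }.
cond ::= ; id contributes {;}.
cond ::= ε contributes ε.
Union: FIRST(cond) = { *, -, ;, =, ], id, ε }.

{ *, -, ;, =, ], id, ε }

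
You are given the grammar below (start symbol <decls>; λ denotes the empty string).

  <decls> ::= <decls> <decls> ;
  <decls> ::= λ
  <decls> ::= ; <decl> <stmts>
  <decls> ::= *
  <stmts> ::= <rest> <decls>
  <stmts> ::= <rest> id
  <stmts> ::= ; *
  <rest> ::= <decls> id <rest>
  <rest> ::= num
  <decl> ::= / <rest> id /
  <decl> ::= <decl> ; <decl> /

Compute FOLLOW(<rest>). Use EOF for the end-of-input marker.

In <stmts> ::= <rest> <decls>: add FIRST(<decls>)\{λ} = { *, ; }.
  Since <decls> is nullable, also add FOLLOW(<stmts>) = { EOF, *, ;, id }.
In <stmts> ::= <rest> id: add FIRST(id) = { id }.
In <rest> ::= <decls> id <rest>: <rest> is at the end, add FOLLOW(<rest>) = { EOF, *, ;, id }.
In <decl> ::= / <rest> id /: add FIRST(id /) = { id }.
Union: FOLLOW(<rest>) = { EOF, *, ;, id }.

{ EOF, *, ;, id }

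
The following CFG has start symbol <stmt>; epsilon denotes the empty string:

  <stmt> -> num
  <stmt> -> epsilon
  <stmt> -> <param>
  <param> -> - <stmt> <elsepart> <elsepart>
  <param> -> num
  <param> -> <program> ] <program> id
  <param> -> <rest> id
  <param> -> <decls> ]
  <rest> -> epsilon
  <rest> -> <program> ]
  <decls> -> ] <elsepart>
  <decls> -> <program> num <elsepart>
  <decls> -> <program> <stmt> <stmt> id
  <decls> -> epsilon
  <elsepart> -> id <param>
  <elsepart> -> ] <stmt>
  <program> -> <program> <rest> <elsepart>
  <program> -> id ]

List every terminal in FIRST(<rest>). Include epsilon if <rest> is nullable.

<rest> -> epsilon contributes epsilon.
From <rest> -> <program> ]: add FIRST(<program>) = { id }.
Union: FIRST(<rest>) = { id, epsilon }.

{ id, epsilon }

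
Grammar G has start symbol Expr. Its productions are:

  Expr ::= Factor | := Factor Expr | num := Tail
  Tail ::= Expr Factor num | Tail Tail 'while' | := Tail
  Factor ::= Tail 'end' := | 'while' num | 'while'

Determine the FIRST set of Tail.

{ 'while', :=, num }

From Tail ::= Expr Factor num: add FIRST(Expr) = { 'while', :=, num }.
From Tail ::= Tail Tail 'while': add FIRST(Tail) = { 'while', :=, num }.
Tail ::= := Tail contributes {:=}.
Union: FIRST(Tail) = { 'while', :=, num }.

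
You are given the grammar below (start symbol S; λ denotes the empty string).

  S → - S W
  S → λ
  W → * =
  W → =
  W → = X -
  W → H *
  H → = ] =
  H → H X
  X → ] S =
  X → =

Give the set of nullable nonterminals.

Directly nullable (have an λ-production): S.
No other nonterminal has a production whose RHS symbols are all nullable.

{ S }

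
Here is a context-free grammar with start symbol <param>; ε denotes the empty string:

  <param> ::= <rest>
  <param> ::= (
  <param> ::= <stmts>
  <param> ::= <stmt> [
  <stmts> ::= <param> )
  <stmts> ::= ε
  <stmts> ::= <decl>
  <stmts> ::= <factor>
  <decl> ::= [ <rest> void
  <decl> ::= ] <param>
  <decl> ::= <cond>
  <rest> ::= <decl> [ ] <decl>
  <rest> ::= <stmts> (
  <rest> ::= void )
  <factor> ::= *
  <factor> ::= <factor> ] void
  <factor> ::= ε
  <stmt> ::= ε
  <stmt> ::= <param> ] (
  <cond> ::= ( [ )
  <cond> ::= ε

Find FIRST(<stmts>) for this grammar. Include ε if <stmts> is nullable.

From <stmts> ::= <param> ): <param> nullable, take FIRST(<param>) ∪ {)} = { (, ), *, [, ], void }.
<stmts> ::= ε contributes ε.
From <stmts> ::= <decl>: add FIRST(<decl>) = { (, [, ], ε } (including ε since <decl> is nullable).
From <stmts> ::= <factor>: add FIRST(<factor>) = { *, ], ε } (including ε since <factor> is nullable).
Union: FIRST(<stmts>) = { (, ), *, [, ], void, ε }.

{ (, ), *, [, ], void, ε }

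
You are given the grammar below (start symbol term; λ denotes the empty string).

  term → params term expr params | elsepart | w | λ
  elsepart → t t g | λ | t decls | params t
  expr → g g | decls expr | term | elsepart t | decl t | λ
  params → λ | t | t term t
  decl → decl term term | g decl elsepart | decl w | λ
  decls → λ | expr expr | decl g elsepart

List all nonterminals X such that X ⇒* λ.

Directly nullable (have an λ-production): term, elsepart, expr, params, decl, decls.

{ decl, decls, elsepart, expr, params, term }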